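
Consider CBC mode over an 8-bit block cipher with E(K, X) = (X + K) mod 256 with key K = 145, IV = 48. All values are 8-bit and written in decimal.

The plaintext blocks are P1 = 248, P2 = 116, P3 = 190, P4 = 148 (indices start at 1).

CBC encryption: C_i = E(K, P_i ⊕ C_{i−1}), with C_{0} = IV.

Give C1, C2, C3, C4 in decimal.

C1 = 89, C2 = 190, C3 = 145, C4 = 150

C1: P1 ⊕ 48 = 200; E(K, 200) = 89.
C2: P2 ⊕ 89 = 45; E(K, 45) = 190.
C3: P3 ⊕ 190 = 0; E(K, 0) = 145.
C4: P4 ⊕ 145 = 5; E(K, 5) = 150.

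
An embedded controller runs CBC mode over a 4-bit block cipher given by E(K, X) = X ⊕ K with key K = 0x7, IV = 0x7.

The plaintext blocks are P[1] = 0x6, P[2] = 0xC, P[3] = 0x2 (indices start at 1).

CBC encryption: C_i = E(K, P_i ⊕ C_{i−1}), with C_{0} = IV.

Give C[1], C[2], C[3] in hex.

C[1] = 0x6, C[2] = 0xD, C[3] = 0x8

C[1]: P[1] ⊕ 0x7 = 0x1; E(K, 0x1) = 0x6.
C[2]: P[2] ⊕ 0x6 = 0xA; E(K, 0xA) = 0xD.
C[3]: P[3] ⊕ 0xD = 0xF; E(K, 0xF) = 0x8.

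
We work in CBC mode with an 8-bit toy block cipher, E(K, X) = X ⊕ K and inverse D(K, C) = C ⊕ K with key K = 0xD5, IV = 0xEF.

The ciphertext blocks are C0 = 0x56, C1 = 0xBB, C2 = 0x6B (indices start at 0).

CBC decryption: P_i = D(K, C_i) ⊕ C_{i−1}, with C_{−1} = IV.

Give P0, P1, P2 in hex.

P0 = 0x6C, P1 = 0x38, P2 = 0x05

P0: D(K, 0x56) = 0x83; 0x83 ⊕ 0xEF = 0x6C.
P1: D(K, 0xBB) = 0x6E; 0x6E ⊕ 0x56 = 0x38.
P2: D(K, 0x6B) = 0xBE; 0xBE ⊕ 0xBB = 0x05.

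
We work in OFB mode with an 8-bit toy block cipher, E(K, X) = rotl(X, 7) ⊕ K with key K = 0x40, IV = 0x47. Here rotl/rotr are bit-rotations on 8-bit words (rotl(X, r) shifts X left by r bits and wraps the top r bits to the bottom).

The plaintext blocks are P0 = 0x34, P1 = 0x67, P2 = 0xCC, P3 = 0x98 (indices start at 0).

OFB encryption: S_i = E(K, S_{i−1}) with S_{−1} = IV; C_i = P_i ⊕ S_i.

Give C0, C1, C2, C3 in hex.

C0 = 0xD7, C1 = 0xD6, C2 = 0x54, C3 = 0x94

C0: S = E(K, 0x47) = 0xE3; 0x34 ⊕ 0xE3 = 0xD7.
C1: S = E(K, 0xE3) = 0xB1; 0x67 ⊕ 0xB1 = 0xD6.
C2: S = E(K, 0xB1) = 0x98; 0xCC ⊕ 0x98 = 0x54.
C3: S = E(K, 0x98) = 0x0C; 0x98 ⊕ 0x0C = 0x94.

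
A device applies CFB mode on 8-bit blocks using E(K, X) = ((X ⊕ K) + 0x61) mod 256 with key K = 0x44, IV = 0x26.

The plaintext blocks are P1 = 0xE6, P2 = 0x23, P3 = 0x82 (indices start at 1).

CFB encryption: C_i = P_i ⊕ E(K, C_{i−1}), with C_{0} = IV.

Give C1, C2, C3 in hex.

C1: E(K, 0x26) = 0xC3; 0xE6 ⊕ 0xC3 = 0x25.
C2: E(K, 0x25) = 0xC2; 0x23 ⊕ 0xC2 = 0xE1.
C3: E(K, 0xE1) = 0x06; 0x82 ⊕ 0x06 = 0x84.

C1 = 0x25, C2 = 0xE1, C3 = 0x84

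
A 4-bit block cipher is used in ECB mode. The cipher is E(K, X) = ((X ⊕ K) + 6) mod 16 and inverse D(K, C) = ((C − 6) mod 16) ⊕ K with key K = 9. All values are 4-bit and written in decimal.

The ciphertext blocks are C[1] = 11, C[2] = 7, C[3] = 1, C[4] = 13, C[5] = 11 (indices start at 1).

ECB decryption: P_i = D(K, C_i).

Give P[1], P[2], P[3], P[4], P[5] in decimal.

P[1] = 12, P[2] = 8, P[3] = 2, P[4] = 14, P[5] = 12

P[1]: D(K, 11) = 12.
P[2]: D(K, 7) = 8.
P[3]: D(K, 1) = 2.
P[4]: D(K, 13) = 14.
P[5]: D(K, 11) = 12.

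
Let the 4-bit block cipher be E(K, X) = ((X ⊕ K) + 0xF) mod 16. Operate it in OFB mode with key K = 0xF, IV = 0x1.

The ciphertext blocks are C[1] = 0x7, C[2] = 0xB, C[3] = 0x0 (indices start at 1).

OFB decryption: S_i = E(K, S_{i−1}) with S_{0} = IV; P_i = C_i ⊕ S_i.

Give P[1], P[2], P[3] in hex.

P[1]: S = E(K, 0x1) = 0xD; 0x7 ⊕ 0xD = 0xA.
P[2]: S = E(K, 0xD) = 0x1; 0xB ⊕ 0x1 = 0xA.
P[3]: S = E(K, 0x1) = 0xD; 0x0 ⊕ 0xD = 0xD.

P[1] = 0xA, P[2] = 0xA, P[3] = 0xD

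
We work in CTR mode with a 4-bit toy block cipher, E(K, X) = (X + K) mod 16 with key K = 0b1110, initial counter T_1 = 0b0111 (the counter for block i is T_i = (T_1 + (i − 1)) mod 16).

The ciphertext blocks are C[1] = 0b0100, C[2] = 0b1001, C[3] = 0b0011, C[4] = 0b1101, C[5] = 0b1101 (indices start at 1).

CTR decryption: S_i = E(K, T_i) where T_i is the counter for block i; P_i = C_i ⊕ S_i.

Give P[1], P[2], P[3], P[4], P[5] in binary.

P[1]: T = 0b0111, S = E(K, T) = 0b0101; 0b0100 ⊕ 0b0101 = 0b0001.
P[2]: T = 0b1000, S = E(K, T) = 0b0110; 0b1001 ⊕ 0b0110 = 0b1111.
P[3]: T = 0b1001, S = E(K, T) = 0b0111; 0b0011 ⊕ 0b0111 = 0b0100.
P[4]: T = 0b1010, S = E(K, T) = 0b1000; 0b1101 ⊕ 0b1000 = 0b0101.
P[5]: T = 0b1011, S = E(K, T) = 0b1001; 0b1101 ⊕ 0b1001 = 0b0100.

P[1] = 0b0001, P[2] = 0b1111, P[3] = 0b0100, P[4] = 0b0101, P[5] = 0b0100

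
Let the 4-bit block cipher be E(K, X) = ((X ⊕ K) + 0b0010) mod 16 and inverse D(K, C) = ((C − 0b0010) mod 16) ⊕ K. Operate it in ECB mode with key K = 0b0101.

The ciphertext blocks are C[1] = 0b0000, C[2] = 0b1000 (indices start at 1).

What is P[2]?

P[2] = 0b0011

ECB decryption: P_i = D(K, C_i).
P[2]: D(K, 0b1000) = 0b0011.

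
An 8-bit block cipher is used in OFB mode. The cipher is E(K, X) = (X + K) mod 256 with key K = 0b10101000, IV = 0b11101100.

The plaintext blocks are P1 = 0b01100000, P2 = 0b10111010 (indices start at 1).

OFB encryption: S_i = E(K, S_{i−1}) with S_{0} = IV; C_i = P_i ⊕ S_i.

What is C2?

C1: S = E(K, 0b11101100) = 0b10010100; 0b01100000 ⊕ 0b10010100 = 0b11110100.
C2: S = E(K, 0b10010100) = 0b00111100; 0b10111010 ⊕ 0b00111100 = 0b10000110.

C2 = 0b10000110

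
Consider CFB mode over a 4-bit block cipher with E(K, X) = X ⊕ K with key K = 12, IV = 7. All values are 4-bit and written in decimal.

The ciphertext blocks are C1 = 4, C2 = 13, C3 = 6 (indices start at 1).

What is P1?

CFB decryption: P_i = C_i ⊕ E(K, C_{i−1}), with C_{0} = IV.
P1: E(K, 7) = 11; 4 ⊕ 11 = 15.

P1 = 15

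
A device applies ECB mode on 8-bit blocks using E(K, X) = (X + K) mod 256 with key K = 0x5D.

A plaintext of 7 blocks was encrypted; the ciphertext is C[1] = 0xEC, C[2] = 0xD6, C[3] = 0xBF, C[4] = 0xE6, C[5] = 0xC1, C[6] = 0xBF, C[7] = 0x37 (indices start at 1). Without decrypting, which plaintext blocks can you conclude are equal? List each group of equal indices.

P[3] = P[6]

ECB encrypts each block independently with the same key, so equal ciphertext blocks imply equal plaintext blocks.
C[3] = C[6] = 0xBF, so P[3] = P[6].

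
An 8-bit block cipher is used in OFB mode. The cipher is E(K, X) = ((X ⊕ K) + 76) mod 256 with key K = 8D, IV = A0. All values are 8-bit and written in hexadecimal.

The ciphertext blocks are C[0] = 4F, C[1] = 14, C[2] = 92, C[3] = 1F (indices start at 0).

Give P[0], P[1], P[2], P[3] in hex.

P[0] = EC, P[1] = B0, P[2] = 0D, P[3] = 97

OFB decryption: S_i = E(K, S_{i−1}) with S_{−1} = IV; P_i = C_i ⊕ S_i.
P[0]: S = E(K, A0) = A3; 4F ⊕ A3 = EC.
P[1]: S = E(K, A3) = A4; 14 ⊕ A4 = B0.
P[2]: S = E(K, A4) = 9F; 92 ⊕ 9F = 0D.
P[3]: S = E(K, 9F) = 88; 1F ⊕ 88 = 97.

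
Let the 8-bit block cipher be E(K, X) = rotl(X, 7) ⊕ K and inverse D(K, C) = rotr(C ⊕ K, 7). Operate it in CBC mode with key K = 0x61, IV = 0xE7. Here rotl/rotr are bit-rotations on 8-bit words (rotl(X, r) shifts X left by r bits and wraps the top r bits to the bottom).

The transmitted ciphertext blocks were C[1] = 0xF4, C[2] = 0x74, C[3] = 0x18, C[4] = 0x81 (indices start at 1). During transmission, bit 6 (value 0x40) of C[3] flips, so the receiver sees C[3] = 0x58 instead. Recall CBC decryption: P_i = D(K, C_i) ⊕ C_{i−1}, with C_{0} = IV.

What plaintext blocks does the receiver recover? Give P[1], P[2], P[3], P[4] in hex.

P[1] = 0xCC, P[2] = 0xDE, P[3] = 0x06, P[4] = 0x99

Only C[3] changed, to 0x58. In CBC, a change in C_i garbles P_i and flips the same bit in P_{i+1}. Decrypting the received ciphertext:
P[1]: D(K, 0xF4) = 0x2B; 0x2B ⊕ 0xE7 = 0xCC.
P[2]: D(K, 0x74) = 0x2A; 0x2A ⊕ 0xF4 = 0xDE.
P[3]: D(K, 0x58) = 0x72; 0x72 ⊕ 0x74 = 0x06.
P[4]: D(K, 0x81) = 0xC1; 0xC1 ⊕ 0x58 = 0x99.
Blocks that differ from the original plaintext: P[3], P[4].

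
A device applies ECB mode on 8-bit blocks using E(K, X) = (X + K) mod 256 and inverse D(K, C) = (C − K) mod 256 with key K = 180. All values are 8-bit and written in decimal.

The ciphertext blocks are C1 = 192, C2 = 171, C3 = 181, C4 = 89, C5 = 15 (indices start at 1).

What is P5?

ECB decryption: P_i = D(K, C_i).
P5: D(K, 15) = 91.

P5 = 91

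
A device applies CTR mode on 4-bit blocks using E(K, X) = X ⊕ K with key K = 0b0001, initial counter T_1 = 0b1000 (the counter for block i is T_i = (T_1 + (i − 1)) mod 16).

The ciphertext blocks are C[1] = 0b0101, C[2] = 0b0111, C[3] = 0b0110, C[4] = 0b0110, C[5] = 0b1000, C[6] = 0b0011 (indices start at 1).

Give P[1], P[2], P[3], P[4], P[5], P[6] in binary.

CTR decryption: S_i = E(K, T_i) where T_i is the counter for block i; P_i = C_i ⊕ S_i.
P[1]: T = 0b1000, S = E(K, T) = 0b1001; 0b0101 ⊕ 0b1001 = 0b1100.
P[2]: T = 0b1001, S = E(K, T) = 0b1000; 0b0111 ⊕ 0b1000 = 0b1111.
P[3]: T = 0b1010, S = E(K, T) = 0b1011; 0b0110 ⊕ 0b1011 = 0b1101.
P[4]: T = 0b1011, S = E(K, T) = 0b1010; 0b0110 ⊕ 0b1010 = 0b1100.
P[5]: T = 0b1100, S = E(K, T) = 0b1101; 0b1000 ⊕ 0b1101 = 0b0101.
P[6]: T = 0b1101, S = E(K, T) = 0b1100; 0b0011 ⊕ 0b1100 = 0b1111.

P[1] = 0b1100, P[2] = 0b1111, P[3] = 0b1101, P[4] = 0b1100, P[5] = 0b0101, P[6] = 0b1111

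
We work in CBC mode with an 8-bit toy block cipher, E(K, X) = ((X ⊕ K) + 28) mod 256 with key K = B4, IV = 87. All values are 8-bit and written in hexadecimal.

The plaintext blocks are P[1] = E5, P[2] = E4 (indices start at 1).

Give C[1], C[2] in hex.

CBC encryption: C_i = E(K, P_i ⊕ C_{i−1}), with C_{0} = IV.
C[1]: P[1] ⊕ 87 = 62; E(K, 62) = FE.
C[2]: P[2] ⊕ FE = 1A; E(K, 1A) = D6.

C[1] = FE, C[2] = D6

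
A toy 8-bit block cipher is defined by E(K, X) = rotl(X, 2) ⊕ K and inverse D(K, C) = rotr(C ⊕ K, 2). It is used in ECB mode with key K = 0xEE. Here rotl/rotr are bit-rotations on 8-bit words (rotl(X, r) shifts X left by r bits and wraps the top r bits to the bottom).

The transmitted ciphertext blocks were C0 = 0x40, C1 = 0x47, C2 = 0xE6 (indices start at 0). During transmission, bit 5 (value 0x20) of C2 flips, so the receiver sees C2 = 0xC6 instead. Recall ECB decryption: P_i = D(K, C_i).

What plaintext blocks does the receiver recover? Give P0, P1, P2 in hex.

Only C2 changed, to 0xC6. In ECB, a change in C_i affects only P_i. Decrypting the received ciphertext:
P0: D(K, 0x40) = 0xAB.
P1: D(K, 0x47) = 0x6A.
P2: D(K, 0xC6) = 0x0A.
Blocks that differ from the original plaintext: P2.

P0 = 0xAB, P1 = 0x6A, P2 = 0x0A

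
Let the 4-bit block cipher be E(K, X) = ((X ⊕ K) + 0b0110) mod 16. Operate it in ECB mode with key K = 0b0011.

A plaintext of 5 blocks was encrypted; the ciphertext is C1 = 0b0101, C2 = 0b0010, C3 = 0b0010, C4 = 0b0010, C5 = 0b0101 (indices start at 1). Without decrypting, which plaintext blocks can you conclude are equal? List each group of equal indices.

P1 = P5; P2 = P3 = P4

ECB encrypts each block independently with the same key, so equal ciphertext blocks imply equal plaintext blocks.
C1 = C5 = 0b0101, so P1 = P5.
C2 = C3 = C4 = 0b0010, so P2 = P3 = P4.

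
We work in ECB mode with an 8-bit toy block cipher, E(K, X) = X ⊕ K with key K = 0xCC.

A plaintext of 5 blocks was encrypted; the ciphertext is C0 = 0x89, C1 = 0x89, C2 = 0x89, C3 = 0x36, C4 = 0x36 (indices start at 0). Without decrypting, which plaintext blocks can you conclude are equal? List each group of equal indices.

ECB encrypts each block independently with the same key, so equal ciphertext blocks imply equal plaintext blocks.
C0 = C1 = C2 = 0x89, so P0 = P1 = P2.
C3 = C4 = 0x36, so P3 = P4.

P0 = P1 = P2; P3 = P4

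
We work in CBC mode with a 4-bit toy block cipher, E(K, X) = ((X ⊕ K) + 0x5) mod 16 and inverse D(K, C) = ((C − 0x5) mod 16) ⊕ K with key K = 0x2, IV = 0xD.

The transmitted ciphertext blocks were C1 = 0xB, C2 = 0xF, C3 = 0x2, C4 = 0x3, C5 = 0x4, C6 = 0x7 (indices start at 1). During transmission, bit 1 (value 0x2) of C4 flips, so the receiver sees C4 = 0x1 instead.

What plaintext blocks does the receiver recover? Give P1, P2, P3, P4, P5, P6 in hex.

P1 = 0x9, P2 = 0x3, P3 = 0x0, P4 = 0xC, P5 = 0xC, P6 = 0x4

CBC decryption: P_i = D(K, C_i) ⊕ C_{i−1}, with C_{0} = IV.
Only C4 changed, to 0x1. In CBC, a change in C_i garbles P_i and flips the same bit in P_{i+1}. Decrypting the received ciphertext:
P1: D(K, 0xB) = 0x4; 0x4 ⊕ 0xD = 0x9.
P2: D(K, 0xF) = 0x8; 0x8 ⊕ 0xB = 0x3.
P3: D(K, 0x2) = 0xF; 0xF ⊕ 0xF = 0x0.
P4: D(K, 0x1) = 0xE; 0xE ⊕ 0x2 = 0xC.
P5: D(K, 0x4) = 0xD; 0xD ⊕ 0x1 = 0xC.
P6: D(K, 0x7) = 0x0; 0x0 ⊕ 0x4 = 0x4.
Blocks that differ from the original plaintext: P4, P5.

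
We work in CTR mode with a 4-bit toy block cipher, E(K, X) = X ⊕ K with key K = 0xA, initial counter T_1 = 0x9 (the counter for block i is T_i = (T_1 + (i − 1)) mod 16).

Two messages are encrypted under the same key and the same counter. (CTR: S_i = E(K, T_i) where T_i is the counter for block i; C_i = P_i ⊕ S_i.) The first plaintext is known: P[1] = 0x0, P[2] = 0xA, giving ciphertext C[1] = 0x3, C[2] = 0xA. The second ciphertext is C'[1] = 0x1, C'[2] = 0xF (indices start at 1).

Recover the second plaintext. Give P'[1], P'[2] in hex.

P'[1] = 0x2, P'[2] = 0xF

In CTR with a reused counter, both messages share the same keystream S_i, so C_i ⊕ C'_i = P_i ⊕ P'_i and thus P'_i = P_i ⊕ C_i ⊕ C'_i.
P'[1]: 0x0 ⊕ 0x3 ⊕ 0x1 = 0x2.
P'[2]: 0xA ⊕ 0xA ⊕ 0xF = 0xF.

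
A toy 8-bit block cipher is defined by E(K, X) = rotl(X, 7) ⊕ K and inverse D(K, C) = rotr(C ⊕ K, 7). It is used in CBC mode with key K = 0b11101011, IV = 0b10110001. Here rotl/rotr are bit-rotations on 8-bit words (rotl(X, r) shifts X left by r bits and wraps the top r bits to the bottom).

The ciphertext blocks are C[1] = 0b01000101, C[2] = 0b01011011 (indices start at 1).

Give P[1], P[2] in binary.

P[1] = 0b11101100, P[2] = 0b00100100

CBC decryption: P_i = D(K, C_i) ⊕ C_{i−1}, with C_{0} = IV.
P[1]: D(K, 0b01000101) = 0b01011101; 0b01011101 ⊕ 0b10110001 = 0b11101100.
P[2]: D(K, 0b01011011) = 0b01100001; 0b01100001 ⊕ 0b01000101 = 0b00100100.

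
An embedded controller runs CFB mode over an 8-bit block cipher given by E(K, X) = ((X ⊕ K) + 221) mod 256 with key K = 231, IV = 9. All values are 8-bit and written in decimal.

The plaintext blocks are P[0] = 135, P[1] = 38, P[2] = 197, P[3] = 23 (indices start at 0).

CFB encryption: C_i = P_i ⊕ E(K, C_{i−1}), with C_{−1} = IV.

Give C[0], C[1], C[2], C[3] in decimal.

C[0] = 76, C[1] = 174, C[2] = 227, C[3] = 246

C[0]: E(K, 9) = 203; 135 ⊕ 203 = 76.
C[1]: E(K, 76) = 136; 38 ⊕ 136 = 174.
C[2]: E(K, 174) = 38; 197 ⊕ 38 = 227.
C[3]: E(K, 227) = 225; 23 ⊕ 225 = 246.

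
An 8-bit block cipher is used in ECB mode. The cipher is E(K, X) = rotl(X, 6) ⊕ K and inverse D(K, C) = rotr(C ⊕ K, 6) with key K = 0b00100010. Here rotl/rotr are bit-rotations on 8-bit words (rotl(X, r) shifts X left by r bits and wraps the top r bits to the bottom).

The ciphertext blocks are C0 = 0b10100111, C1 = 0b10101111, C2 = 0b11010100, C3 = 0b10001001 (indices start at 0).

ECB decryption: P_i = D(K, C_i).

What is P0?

P0 = 0b00010110

P0: D(K, 0b10100111) = 0b00010110.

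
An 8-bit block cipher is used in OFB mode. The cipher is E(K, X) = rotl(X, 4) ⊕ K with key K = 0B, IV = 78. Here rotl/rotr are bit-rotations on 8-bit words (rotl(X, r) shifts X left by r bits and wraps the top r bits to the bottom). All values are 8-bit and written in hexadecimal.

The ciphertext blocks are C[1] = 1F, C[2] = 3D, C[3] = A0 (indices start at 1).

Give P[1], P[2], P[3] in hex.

OFB decryption: S_i = E(K, S_{i−1}) with S_{0} = IV; P_i = C_i ⊕ S_i.
P[1]: S = E(K, 78) = 8C; 1F ⊕ 8C = 93.
P[2]: S = E(K, 8C) = C3; 3D ⊕ C3 = FE.
P[3]: S = E(K, C3) = 37; A0 ⊕ 37 = 97.

P[1] = 93, P[2] = FE, P[3] = 97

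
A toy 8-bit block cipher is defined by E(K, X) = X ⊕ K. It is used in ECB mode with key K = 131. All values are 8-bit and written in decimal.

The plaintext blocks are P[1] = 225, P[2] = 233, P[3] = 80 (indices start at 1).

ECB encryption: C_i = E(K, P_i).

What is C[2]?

C[2] = 106

C[2]: E(K, 233) = 106.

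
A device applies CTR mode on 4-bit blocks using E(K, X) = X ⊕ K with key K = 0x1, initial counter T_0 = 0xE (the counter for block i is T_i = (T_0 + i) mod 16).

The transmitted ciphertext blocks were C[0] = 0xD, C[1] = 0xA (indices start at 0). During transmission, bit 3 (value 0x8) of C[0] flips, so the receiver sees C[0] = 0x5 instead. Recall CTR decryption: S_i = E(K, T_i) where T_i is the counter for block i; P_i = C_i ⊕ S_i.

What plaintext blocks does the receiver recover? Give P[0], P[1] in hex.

P[0] = 0xA, P[1] = 0x4

Only C[0] changed, to 0x5. In CTR, a change in C_i flips the same bit in P_i only; the keystream is unaffected. Decrypting the received ciphertext:
P[0]: T = 0xE, S = E(K, T) = 0xF; 0x5 ⊕ 0xF = 0xA.
P[1]: T = 0xF, S = E(K, T) = 0xE; 0xA ⊕ 0xE = 0x4.
Blocks that differ from the original plaintext: P[0].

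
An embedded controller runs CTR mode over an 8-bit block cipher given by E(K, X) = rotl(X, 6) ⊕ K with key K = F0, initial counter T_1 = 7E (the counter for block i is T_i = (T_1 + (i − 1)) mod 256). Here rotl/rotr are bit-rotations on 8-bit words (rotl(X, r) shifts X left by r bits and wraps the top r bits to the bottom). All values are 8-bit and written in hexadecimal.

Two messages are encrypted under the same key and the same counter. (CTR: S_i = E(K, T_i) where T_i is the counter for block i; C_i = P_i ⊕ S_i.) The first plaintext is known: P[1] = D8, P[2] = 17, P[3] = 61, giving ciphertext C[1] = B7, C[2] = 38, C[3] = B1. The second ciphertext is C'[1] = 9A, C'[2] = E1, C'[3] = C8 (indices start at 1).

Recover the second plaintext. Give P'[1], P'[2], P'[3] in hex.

In CTR with a reused counter, both messages share the same keystream S_i, so C_i ⊕ C'_i = P_i ⊕ P'_i and thus P'_i = P_i ⊕ C_i ⊕ C'_i.
P'[1]: D8 ⊕ B7 ⊕ 9A = F5.
P'[2]: 17 ⊕ 38 ⊕ E1 = CE.
P'[3]: 61 ⊕ B1 ⊕ C8 = 18.

P'[1] = F5, P'[2] = CE, P'[3] = 18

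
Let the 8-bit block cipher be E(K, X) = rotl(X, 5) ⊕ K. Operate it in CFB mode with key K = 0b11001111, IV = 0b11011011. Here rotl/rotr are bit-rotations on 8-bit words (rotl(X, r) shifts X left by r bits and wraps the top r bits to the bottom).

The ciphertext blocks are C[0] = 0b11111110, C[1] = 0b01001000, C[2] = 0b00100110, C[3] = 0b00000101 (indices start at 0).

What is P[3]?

CFB decryption: P_i = C_i ⊕ E(K, C_{i−1}), with C_{−1} = IV.
P[3]: E(K, 0b00100110) = 0b00001011; 0b00000101 ⊕ 0b00001011 = 0b00001110.

P[3] = 0b00001110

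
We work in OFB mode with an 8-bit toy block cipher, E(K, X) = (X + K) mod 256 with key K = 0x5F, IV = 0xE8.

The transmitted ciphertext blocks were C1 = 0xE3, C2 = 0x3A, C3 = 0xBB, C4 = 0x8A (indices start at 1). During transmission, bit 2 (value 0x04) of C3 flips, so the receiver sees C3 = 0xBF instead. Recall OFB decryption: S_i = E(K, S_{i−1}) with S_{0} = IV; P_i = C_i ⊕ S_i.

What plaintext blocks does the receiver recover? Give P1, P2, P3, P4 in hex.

P1 = 0xA4, P2 = 0x9C, P3 = 0xBA, P4 = 0xEE

Only C3 changed, to 0xBF. In OFB, a change in C_i flips the same bit in P_i only; the keystream is unaffected. Decrypting the received ciphertext:
P1: S = E(K, 0xE8) = 0x47; 0xE3 ⊕ 0x47 = 0xA4.
P2: S = E(K, 0x47) = 0xA6; 0x3A ⊕ 0xA6 = 0x9C.
P3: S = E(K, 0xA6) = 0x05; 0xBF ⊕ 0x05 = 0xBA.
P4: S = E(K, 0x05) = 0x64; 0x8A ⊕ 0x64 = 0xEE.
Blocks that differ from the original plaintext: P3.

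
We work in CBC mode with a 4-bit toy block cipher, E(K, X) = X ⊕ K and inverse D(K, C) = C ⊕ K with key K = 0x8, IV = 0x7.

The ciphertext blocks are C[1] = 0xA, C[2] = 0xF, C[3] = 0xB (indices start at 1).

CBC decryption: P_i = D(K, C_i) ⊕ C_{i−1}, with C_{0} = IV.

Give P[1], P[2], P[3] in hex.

P[1]: D(K, 0xA) = 0x2; 0x2 ⊕ 0x7 = 0x5.
P[2]: D(K, 0xF) = 0x7; 0x7 ⊕ 0xA = 0xD.
P[3]: D(K, 0xB) = 0x3; 0x3 ⊕ 0xF = 0xC.

P[1] = 0x5, P[2] = 0xD, P[3] = 0xC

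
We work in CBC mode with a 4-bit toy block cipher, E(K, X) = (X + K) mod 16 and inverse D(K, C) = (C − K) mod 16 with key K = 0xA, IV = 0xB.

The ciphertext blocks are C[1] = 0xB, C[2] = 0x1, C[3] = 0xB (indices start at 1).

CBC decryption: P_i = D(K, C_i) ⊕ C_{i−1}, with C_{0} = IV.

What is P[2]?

P[2] = 0xC

P[2]: D(K, 0x1) = 0x7; 0x7 ⊕ 0xB = 0xC.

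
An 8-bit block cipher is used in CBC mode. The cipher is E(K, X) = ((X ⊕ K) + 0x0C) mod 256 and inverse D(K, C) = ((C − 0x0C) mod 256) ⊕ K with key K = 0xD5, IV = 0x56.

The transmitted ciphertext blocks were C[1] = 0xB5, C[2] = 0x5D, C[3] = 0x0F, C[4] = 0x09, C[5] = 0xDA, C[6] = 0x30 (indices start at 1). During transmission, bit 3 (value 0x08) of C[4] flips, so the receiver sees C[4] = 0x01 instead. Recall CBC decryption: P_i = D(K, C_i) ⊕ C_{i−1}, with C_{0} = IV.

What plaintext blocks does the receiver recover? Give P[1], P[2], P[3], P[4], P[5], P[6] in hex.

Only C[4] changed, to 0x01. In CBC, a change in C_i garbles P_i and flips the same bit in P_{i+1}. Decrypting the received ciphertext:
P[1]: D(K, 0xB5) = 0x7C; 0x7C ⊕ 0x56 = 0x2A.
P[2]: D(K, 0x5D) = 0x84; 0x84 ⊕ 0xB5 = 0x31.
P[3]: D(K, 0x0F) = 0xD6; 0xD6 ⊕ 0x5D = 0x8B.
P[4]: D(K, 0x01) = 0x20; 0x20 ⊕ 0x0F = 0x2F.
P[5]: D(K, 0xDA) = 0x1B; 0x1B ⊕ 0x01 = 0x1A.
P[6]: D(K, 0x30) = 0xF1; 0xF1 ⊕ 0xDA = 0x2B.
Blocks that differ from the original plaintext: P[4], P[5].

P[1] = 0x2A, P[2] = 0x31, P[3] = 0x8B, P[4] = 0x2F, P[5] = 0x1A, P[6] = 0x2B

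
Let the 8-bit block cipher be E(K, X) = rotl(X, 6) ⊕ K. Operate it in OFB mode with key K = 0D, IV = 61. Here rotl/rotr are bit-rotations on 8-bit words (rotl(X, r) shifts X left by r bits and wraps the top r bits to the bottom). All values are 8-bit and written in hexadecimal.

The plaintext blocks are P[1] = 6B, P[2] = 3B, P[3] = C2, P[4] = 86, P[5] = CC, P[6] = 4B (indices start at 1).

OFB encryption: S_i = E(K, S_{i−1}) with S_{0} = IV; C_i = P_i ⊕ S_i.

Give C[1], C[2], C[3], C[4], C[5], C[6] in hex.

C[1]: S = E(K, 61) = 55; 6B ⊕ 55 = 3E.
C[2]: S = E(K, 55) = 58; 3B ⊕ 58 = 63.
C[3]: S = E(K, 58) = 1B; C2 ⊕ 1B = D9.
C[4]: S = E(K, 1B) = CB; 86 ⊕ CB = 4D.
C[5]: S = E(K, CB) = FF; CC ⊕ FF = 33.
C[6]: S = E(K, FF) = F2; 4B ⊕ F2 = B9.

C[1] = 3E, C[2] = 63, C[3] = D9, C[4] = 4D, C[5] = 33, C[6] = B9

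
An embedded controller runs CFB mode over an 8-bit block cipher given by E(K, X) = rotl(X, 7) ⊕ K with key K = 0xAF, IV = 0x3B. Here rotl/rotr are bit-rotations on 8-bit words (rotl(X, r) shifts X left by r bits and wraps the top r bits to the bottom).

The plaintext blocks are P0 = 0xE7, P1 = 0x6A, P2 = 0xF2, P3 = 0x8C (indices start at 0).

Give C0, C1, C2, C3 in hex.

C0 = 0xD5, C1 = 0x2F, C2 = 0xCA, C3 = 0x46

CFB encryption: C_i = P_i ⊕ E(K, C_{i−1}), with C_{−1} = IV.
C0: E(K, 0x3B) = 0x32; 0xE7 ⊕ 0x32 = 0xD5.
C1: E(K, 0xD5) = 0x45; 0x6A ⊕ 0x45 = 0x2F.
C2: E(K, 0x2F) = 0x38; 0xF2 ⊕ 0x38 = 0xCA.
C3: E(K, 0xCA) = 0xCA; 0x8C ⊕ 0xCA = 0x46.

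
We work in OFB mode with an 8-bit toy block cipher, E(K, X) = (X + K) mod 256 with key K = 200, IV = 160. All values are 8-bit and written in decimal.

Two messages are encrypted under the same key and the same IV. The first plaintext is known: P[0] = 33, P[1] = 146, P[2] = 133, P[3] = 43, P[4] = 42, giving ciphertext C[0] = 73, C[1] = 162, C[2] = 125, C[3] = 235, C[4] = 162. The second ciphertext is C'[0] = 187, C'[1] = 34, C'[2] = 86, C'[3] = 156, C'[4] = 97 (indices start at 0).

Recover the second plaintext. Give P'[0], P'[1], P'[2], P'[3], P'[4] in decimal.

P'[0] = 211, P'[1] = 18, P'[2] = 174, P'[3] = 92, P'[4] = 233

In OFB with a reused IV, both messages share the same keystream S_i, so C_i ⊕ C'_i = P_i ⊕ P'_i and thus P'_i = P_i ⊕ C_i ⊕ C'_i.
P'[0]: 33 ⊕ 73 ⊕ 187 = 211.
P'[1]: 146 ⊕ 162 ⊕ 34 = 18.
P'[2]: 133 ⊕ 125 ⊕ 86 = 174.
P'[3]: 43 ⊕ 235 ⊕ 156 = 92.
P'[4]: 42 ⊕ 162 ⊕ 97 = 233.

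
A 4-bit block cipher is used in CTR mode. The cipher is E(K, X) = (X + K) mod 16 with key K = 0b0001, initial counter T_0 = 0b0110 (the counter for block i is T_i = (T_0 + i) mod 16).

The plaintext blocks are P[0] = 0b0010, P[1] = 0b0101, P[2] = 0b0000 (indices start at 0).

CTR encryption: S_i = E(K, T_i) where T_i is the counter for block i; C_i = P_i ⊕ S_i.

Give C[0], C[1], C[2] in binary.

C[0] = 0b0101, C[1] = 0b1101, C[2] = 0b1001

C[0]: T = 0b0110, S = E(K, T) = 0b0111; 0b0010 ⊕ 0b0111 = 0b0101.
C[1]: T = 0b0111, S = E(K, T) = 0b1000; 0b0101 ⊕ 0b1000 = 0b1101.
C[2]: T = 0b1000, S = E(K, T) = 0b1001; 0b0000 ⊕ 0b1001 = 0b1001.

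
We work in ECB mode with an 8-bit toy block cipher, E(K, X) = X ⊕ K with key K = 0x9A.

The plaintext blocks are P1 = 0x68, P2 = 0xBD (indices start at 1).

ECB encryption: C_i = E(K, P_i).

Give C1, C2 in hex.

C1 = 0xF2, C2 = 0x27

C1: E(K, 0x68) = 0xF2.
C2: E(K, 0xBD) = 0x27.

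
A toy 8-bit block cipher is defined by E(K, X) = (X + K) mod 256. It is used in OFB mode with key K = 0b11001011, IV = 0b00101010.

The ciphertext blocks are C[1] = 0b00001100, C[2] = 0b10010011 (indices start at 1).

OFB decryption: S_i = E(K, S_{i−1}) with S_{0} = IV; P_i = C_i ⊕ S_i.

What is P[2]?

P[2] = 0b01010011

P[1]: S = E(K, 0b00101010) = 0b11110101; 0b00001100 ⊕ 0b11110101 = 0b11111001.
P[2]: S = E(K, 0b11110101) = 0b11000000; 0b10010011 ⊕ 0b11000000 = 0b01010011.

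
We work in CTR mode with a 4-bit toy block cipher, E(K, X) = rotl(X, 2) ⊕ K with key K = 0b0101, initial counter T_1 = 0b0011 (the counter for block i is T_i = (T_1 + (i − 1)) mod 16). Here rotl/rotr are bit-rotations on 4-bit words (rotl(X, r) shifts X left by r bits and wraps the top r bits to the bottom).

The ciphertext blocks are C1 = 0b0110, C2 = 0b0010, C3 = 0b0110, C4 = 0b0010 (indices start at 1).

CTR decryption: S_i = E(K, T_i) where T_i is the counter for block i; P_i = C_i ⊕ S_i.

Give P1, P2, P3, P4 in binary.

P1: T = 0b0011, S = E(K, T) = 0b1001; 0b0110 ⊕ 0b1001 = 0b1111.
P2: T = 0b0100, S = E(K, T) = 0b0100; 0b0010 ⊕ 0b0100 = 0b0110.
P3: T = 0b0101, S = E(K, T) = 0b0000; 0b0110 ⊕ 0b0000 = 0b0110.
P4: T = 0b0110, S = E(K, T) = 0b1100; 0b0010 ⊕ 0b1100 = 0b1110.

P1 = 0b1111, P2 = 0b0110, P3 = 0b0110, P4 = 0b1110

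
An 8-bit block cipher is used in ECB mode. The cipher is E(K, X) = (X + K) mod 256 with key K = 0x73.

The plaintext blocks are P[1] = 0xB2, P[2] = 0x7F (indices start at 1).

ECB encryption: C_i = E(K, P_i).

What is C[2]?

C[2]: E(K, 0x7F) = 0xF2.

C[2] = 0xF2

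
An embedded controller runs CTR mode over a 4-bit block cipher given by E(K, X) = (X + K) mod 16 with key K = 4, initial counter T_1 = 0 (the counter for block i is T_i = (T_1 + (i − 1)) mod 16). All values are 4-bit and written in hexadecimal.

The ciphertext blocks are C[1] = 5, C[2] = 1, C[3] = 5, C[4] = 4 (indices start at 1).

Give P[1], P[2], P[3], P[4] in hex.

P[1] = 1, P[2] = 4, P[3] = 3, P[4] = 3

CTR decryption: S_i = E(K, T_i) where T_i is the counter for block i; P_i = C_i ⊕ S_i.
P[1]: T = 0, S = E(K, T) = 4; 5 ⊕ 4 = 1.
P[2]: T = 1, S = E(K, T) = 5; 1 ⊕ 5 = 4.
P[3]: T = 2, S = E(K, T) = 6; 5 ⊕ 6 = 3.
P[4]: T = 3, S = E(K, T) = 7; 4 ⊕ 7 = 3.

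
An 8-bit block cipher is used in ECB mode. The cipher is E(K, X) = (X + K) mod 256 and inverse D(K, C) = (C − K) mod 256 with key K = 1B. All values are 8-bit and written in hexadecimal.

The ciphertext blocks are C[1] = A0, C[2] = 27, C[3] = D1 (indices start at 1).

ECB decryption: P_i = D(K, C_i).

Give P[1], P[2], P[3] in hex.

P[1]: D(K, A0) = 85.
P[2]: D(K, 27) = 0C.
P[3]: D(K, D1) = B6.

P[1] = 85, P[2] = 0C, P[3] = B6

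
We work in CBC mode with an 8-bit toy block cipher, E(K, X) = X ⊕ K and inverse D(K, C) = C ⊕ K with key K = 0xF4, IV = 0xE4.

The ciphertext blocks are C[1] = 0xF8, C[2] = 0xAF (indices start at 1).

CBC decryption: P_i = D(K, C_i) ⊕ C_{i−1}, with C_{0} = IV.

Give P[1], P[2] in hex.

P[1] = 0xE8, P[2] = 0xA3

P[1]: D(K, 0xF8) = 0x0C; 0x0C ⊕ 0xE4 = 0xE8.
P[2]: D(K, 0xAF) = 0x5B; 0x5B ⊕ 0xF8 = 0xA3.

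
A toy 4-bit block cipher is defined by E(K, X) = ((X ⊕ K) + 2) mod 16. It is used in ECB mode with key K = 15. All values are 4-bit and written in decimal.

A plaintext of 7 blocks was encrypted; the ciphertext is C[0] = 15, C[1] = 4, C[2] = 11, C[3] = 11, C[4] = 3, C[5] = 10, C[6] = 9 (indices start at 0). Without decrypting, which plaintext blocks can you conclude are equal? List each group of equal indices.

P[2] = P[3]

ECB encrypts each block independently with the same key, so equal ciphertext blocks imply equal plaintext blocks.
C[2] = C[3] = 11, so P[2] = P[3].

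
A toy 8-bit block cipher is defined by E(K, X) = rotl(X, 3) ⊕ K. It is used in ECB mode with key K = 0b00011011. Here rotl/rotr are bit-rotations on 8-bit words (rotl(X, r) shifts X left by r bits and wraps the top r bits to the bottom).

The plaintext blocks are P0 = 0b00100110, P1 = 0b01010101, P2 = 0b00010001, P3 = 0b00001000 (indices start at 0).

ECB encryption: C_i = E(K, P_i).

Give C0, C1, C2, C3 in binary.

C0: E(K, 0b00100110) = 0b00101010.
C1: E(K, 0b01010101) = 0b10110001.
C2: E(K, 0b00010001) = 0b10010011.
C3: E(K, 0b00001000) = 0b01011011.

C0 = 0b00101010, C1 = 0b10110001, C2 = 0b10010011, C3 = 0b01011011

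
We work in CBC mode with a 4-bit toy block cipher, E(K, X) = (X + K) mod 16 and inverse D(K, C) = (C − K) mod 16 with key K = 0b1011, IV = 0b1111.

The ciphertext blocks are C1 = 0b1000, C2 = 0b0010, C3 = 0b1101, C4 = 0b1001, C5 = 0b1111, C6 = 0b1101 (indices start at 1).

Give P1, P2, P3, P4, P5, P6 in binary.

CBC decryption: P_i = D(K, C_i) ⊕ C_{i−1}, with C_{0} = IV.
P1: D(K, 0b1000) = 0b1101; 0b1101 ⊕ 0b1111 = 0b0010.
P2: D(K, 0b0010) = 0b0111; 0b0111 ⊕ 0b1000 = 0b1111.
P3: D(K, 0b1101) = 0b0010; 0b0010 ⊕ 0b0010 = 0b0000.
P4: D(K, 0b1001) = 0b1110; 0b1110 ⊕ 0b1101 = 0b0011.
P5: D(K, 0b1111) = 0b0100; 0b0100 ⊕ 0b1001 = 0b1101.
P6: D(K, 0b1101) = 0b0010; 0b0010 ⊕ 0b1111 = 0b1101.

P1 = 0b0010, P2 = 0b1111, P3 = 0b0000, P4 = 0b0011, P5 = 0b1101, P6 = 0b1101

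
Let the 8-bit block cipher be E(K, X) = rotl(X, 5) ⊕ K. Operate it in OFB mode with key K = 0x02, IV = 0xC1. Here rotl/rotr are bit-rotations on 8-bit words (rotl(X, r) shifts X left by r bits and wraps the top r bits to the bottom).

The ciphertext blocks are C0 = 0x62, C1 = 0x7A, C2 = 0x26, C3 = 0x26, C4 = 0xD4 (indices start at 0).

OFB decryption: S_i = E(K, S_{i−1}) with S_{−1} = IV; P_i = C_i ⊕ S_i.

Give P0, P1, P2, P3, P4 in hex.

P0: S = E(K, 0xC1) = 0x3A; 0x62 ⊕ 0x3A = 0x58.
P1: S = E(K, 0x3A) = 0x45; 0x7A ⊕ 0x45 = 0x3F.
P2: S = E(K, 0x45) = 0xAA; 0x26 ⊕ 0xAA = 0x8C.
P3: S = E(K, 0xAA) = 0x57; 0x26 ⊕ 0x57 = 0x71.
P4: S = E(K, 0x57) = 0xE8; 0xD4 ⊕ 0xE8 = 0x3C.

P0 = 0x58, P1 = 0x3F, P2 = 0x8C, P3 = 0x71, P4 = 0x3C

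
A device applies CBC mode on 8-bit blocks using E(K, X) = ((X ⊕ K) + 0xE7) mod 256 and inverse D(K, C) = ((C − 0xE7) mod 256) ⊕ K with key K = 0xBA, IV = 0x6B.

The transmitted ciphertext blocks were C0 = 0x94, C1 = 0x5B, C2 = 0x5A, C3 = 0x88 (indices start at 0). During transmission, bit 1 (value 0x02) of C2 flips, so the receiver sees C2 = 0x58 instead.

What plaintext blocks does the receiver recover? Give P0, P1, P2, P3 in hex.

CBC decryption: P_i = D(K, C_i) ⊕ C_{i−1}, with C_{−1} = IV.
Only C2 changed, to 0x58. In CBC, a change in C_i garbles P_i and flips the same bit in P_{i+1}. Decrypting the received ciphertext:
P0: D(K, 0x94) = 0x17; 0x17 ⊕ 0x6B = 0x7C.
P1: D(K, 0x5B) = 0xCE; 0xCE ⊕ 0x94 = 0x5A.
P2: D(K, 0x58) = 0xCB; 0xCB ⊕ 0x5B = 0x90.
P3: D(K, 0x88) = 0x1B; 0x1B ⊕ 0x58 = 0x43.
Blocks that differ from the original plaintext: P2, P3.

P0 = 0x7C, P1 = 0x5A, P2 = 0x90, P3 = 0x43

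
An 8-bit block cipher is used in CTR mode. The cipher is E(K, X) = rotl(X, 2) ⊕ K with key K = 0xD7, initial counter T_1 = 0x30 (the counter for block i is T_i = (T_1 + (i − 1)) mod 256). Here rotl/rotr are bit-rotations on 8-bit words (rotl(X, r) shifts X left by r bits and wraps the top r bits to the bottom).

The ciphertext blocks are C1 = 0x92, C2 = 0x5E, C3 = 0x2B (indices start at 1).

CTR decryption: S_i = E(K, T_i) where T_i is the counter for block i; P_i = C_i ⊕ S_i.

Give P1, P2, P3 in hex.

P1 = 0x85, P2 = 0x4D, P3 = 0x34

P1: T = 0x30, S = E(K, T) = 0x17; 0x92 ⊕ 0x17 = 0x85.
P2: T = 0x31, S = E(K, T) = 0x13; 0x5E ⊕ 0x13 = 0x4D.
P3: T = 0x32, S = E(K, T) = 0x1F; 0x2B ⊕ 0x1F = 0x34.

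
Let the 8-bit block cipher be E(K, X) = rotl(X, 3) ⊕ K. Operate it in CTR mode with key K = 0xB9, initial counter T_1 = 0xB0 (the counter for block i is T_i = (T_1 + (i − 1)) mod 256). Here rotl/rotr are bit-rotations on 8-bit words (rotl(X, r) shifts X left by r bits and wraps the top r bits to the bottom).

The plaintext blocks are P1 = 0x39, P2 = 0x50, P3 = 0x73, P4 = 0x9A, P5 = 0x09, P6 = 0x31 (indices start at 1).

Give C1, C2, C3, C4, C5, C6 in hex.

CTR encryption: S_i = E(K, T_i) where T_i is the counter for block i; C_i = P_i ⊕ S_i.
C1: T = 0xB0, S = E(K, T) = 0x3C; 0x39 ⊕ 0x3C = 0x05.
C2: T = 0xB1, S = E(K, T) = 0x34; 0x50 ⊕ 0x34 = 0x64.
C3: T = 0xB2, S = E(K, T) = 0x2C; 0x73 ⊕ 0x2C = 0x5F.
C4: T = 0xB3, S = E(K, T) = 0x24; 0x9A ⊕ 0x24 = 0xBE.
C5: T = 0xB4, S = E(K, T) = 0x1C; 0x09 ⊕ 0x1C = 0x15.
C6: T = 0xB5, S = E(K, T) = 0x14; 0x31 ⊕ 0x14 = 0x25.

C1 = 0x05, C2 = 0x64, C3 = 0x5F, C4 = 0xBE, C5 = 0x15, C6 = 0x25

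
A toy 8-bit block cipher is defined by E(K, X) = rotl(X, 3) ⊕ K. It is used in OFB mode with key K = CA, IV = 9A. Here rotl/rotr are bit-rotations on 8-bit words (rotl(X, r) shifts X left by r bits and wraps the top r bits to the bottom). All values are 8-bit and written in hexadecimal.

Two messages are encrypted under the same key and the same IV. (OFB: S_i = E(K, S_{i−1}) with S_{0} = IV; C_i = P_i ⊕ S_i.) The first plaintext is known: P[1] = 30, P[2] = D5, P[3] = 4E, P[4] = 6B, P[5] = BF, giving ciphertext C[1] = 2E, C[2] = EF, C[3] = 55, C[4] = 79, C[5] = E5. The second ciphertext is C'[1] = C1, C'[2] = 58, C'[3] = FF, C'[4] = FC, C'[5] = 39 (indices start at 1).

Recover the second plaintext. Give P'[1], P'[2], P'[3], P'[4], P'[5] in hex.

P'[1] = DF, P'[2] = 62, P'[3] = E4, P'[4] = EE, P'[5] = 63

In OFB with a reused IV, both messages share the same keystream S_i, so C_i ⊕ C'_i = P_i ⊕ P'_i and thus P'_i = P_i ⊕ C_i ⊕ C'_i.
P'[1]: 30 ⊕ 2E ⊕ C1 = DF.
P'[2]: D5 ⊕ EF ⊕ 58 = 62.
P'[3]: 4E ⊕ 55 ⊕ FF = E4.
P'[4]: 6B ⊕ 79 ⊕ FC = EE.
P'[5]: BF ⊕ E5 ⊕ 39 = 63.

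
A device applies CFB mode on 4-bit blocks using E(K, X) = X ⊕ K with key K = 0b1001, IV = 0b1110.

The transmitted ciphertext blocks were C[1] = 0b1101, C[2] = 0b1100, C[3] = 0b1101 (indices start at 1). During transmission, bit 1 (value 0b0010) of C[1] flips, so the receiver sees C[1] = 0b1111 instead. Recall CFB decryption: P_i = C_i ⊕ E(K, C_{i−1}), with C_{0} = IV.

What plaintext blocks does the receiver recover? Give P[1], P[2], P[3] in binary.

Only C[1] changed, to 0b1111. In CFB, a change in C_i flips the same bit in P_i and garbles P_{i+1}. Decrypting the received ciphertext:
P[1]: E(K, 0b1110) = 0b0111; 0b1111 ⊕ 0b0111 = 0b1000.
P[2]: E(K, 0b1111) = 0b0110; 0b1100 ⊕ 0b0110 = 0b1010.
P[3]: E(K, 0b1100) = 0b0101; 0b1101 ⊕ 0b0101 = 0b1000.
Blocks that differ from the original plaintext: P[1], P[2].

P[1] = 0b1000, P[2] = 0b1010, P[3] = 0b1000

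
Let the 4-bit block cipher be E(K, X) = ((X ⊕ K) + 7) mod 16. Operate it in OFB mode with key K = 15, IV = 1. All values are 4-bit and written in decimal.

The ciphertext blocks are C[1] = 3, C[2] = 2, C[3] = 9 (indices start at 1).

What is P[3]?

OFB decryption: S_i = E(K, S_{i−1}) with S_{0} = IV; P_i = C_i ⊕ S_i.
P[1]: S = E(K, 1) = 5; 3 ⊕ 5 = 6.
P[2]: S = E(K, 5) = 1; 2 ⊕ 1 = 3.
P[3]: S = E(K, 1) = 5; 9 ⊕ 5 = 12.

P[3] = 12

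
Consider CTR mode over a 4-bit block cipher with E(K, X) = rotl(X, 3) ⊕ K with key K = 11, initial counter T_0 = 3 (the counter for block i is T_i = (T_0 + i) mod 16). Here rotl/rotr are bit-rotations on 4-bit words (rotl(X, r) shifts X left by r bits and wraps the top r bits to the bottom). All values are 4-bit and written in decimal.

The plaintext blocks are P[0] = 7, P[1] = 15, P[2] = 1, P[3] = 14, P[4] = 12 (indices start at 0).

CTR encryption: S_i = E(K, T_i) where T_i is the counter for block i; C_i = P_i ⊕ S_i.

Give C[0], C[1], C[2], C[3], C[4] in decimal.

C[0]: T = 3, S = E(K, T) = 2; 7 ⊕ 2 = 5.
C[1]: T = 4, S = E(K, T) = 9; 15 ⊕ 9 = 6.
C[2]: T = 5, S = E(K, T) = 1; 1 ⊕ 1 = 0.
C[3]: T = 6, S = E(K, T) = 8; 14 ⊕ 8 = 6.
C[4]: T = 7, S = E(K, T) = 0; 12 ⊕ 0 = 12.

C[0] = 5, C[1] = 6, C[2] = 0, C[3] = 6, C[4] = 12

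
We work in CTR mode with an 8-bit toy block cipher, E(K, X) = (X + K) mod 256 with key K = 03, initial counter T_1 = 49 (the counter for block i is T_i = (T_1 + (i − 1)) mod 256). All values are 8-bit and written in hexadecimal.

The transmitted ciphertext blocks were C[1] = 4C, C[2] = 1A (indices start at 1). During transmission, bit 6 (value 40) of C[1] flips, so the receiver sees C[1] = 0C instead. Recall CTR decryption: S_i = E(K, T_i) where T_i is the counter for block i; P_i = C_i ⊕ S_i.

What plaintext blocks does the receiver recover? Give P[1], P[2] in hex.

Only C[1] changed, to 0C. In CTR, a change in C_i flips the same bit in P_i only; the keystream is unaffected. Decrypting the received ciphertext:
P[1]: T = 49, S = E(K, T) = 4C; 0C ⊕ 4C = 40.
P[2]: T = 4A, S = E(K, T) = 4D; 1A ⊕ 4D = 57.
Blocks that differ from the original plaintext: P[1].

P[1] = 40, P[2] = 57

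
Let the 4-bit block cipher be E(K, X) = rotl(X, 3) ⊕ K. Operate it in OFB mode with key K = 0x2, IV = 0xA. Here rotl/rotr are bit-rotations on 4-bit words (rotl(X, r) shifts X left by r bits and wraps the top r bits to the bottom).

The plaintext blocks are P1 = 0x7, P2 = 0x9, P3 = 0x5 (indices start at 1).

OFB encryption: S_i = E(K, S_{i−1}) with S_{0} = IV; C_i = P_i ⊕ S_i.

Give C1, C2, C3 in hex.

C1: S = E(K, 0xA) = 0x7; 0x7 ⊕ 0x7 = 0x0.
C2: S = E(K, 0x7) = 0x9; 0x9 ⊕ 0x9 = 0x0.
C3: S = E(K, 0x9) = 0xE; 0x5 ⊕ 0xE = 0xB.

C1 = 0x0, C2 = 0x0, C3 = 0xB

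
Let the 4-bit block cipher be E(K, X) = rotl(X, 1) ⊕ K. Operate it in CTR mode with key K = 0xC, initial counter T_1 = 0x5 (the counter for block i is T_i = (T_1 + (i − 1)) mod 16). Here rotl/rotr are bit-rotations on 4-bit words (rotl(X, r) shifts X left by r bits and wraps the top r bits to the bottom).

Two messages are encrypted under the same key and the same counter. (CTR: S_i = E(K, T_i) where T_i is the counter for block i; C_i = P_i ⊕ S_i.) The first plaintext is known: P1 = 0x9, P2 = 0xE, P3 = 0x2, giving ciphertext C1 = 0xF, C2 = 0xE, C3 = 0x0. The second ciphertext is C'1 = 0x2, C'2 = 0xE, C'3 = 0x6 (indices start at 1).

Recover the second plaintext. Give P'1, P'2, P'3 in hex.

P'1 = 0x4, P'2 = 0xE, P'3 = 0x4

In CTR with a reused counter, both messages share the same keystream S_i, so C_i ⊕ C'_i = P_i ⊕ P'_i and thus P'_i = P_i ⊕ C_i ⊕ C'_i.
P'1: 0x9 ⊕ 0xF ⊕ 0x2 = 0x4.
P'2: 0xE ⊕ 0xE ⊕ 0xE = 0xE.
P'3: 0x2 ⊕ 0x0 ⊕ 0x6 = 0x4.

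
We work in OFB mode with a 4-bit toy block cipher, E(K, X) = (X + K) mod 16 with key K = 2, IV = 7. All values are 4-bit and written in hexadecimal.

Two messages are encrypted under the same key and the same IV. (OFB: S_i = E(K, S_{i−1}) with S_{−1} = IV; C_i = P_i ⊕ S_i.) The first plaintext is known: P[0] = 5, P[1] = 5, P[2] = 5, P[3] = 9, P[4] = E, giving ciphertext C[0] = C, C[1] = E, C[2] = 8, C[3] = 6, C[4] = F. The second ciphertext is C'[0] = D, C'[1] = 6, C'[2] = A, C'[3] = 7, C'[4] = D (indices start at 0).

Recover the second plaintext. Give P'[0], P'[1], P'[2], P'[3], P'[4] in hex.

In OFB with a reused IV, both messages share the same keystream S_i, so C_i ⊕ C'_i = P_i ⊕ P'_i and thus P'_i = P_i ⊕ C_i ⊕ C'_i.
P'[0]: 5 ⊕ C ⊕ D = 4.
P'[1]: 5 ⊕ E ⊕ 6 = D.
P'[2]: 5 ⊕ 8 ⊕ A = 7.
P'[3]: 9 ⊕ 6 ⊕ 7 = 8.
P'[4]: E ⊕ F ⊕ D = C.

P'[0] = 4, P'[1] = D, P'[2] = 7, P'[3] = 8, P'[4] = C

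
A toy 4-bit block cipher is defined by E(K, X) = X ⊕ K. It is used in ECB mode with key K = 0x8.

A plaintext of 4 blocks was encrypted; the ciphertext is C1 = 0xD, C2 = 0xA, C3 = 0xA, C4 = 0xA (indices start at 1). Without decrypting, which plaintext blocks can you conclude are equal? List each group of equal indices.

ECB encrypts each block independently with the same key, so equal ciphertext blocks imply equal plaintext blocks.
C2 = C3 = C4 = 0xA, so P2 = P3 = P4.

P2 = P3 = P4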